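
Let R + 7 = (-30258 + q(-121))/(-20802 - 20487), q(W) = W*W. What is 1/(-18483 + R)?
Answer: -41289/763417993 ≈ -5.4084e-5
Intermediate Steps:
q(W) = W²
R = -273406/41289 (R = -7 + (-30258 + (-121)²)/(-20802 - 20487) = -7 + (-30258 + 14641)/(-41289) = -7 - 15617*(-1/41289) = -7 + 15617/41289 = -273406/41289 ≈ -6.6218)
1/(-18483 + R) = 1/(-18483 - 273406/41289) = 1/(-763417993/41289) = -41289/763417993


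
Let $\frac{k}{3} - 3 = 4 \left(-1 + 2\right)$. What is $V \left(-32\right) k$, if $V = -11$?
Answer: $7392$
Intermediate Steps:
$k = 21$ ($k = 9 + 3 \cdot 4 \left(-1 + 2\right) = 9 + 3 \cdot 4 \cdot 1 = 9 + 3 \cdot 4 = 9 + 12 = 21$)
$V \left(-32\right) k = \left(-11\right) \left(-32\right) 21 = 352 \cdot 21 = 7392$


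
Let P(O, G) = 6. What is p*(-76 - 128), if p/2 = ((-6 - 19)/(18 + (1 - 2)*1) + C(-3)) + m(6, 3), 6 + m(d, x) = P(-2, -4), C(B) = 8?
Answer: -2664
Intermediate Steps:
m(d, x) = 0 (m(d, x) = -6 + 6 = 0)
p = 222/17 (p = 2*(((-6 - 19)/(18 + (1 - 2)*1) + 8) + 0) = 2*((-25/(18 - 1*1) + 8) + 0) = 2*((-25/(18 - 1) + 8) + 0) = 2*((-25/17 + 8) + 0) = 2*(111/17 + 0) = 2*(111/17) = 222/17 ≈ 13.059)
p*(-76 - 128) = 222*(-76 - 128)/17 = (222/17)*(-204) = -2664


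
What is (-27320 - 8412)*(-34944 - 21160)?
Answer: 2004708128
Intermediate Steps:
(-27320 - 8412)*(-34944 - 21160) = -35732*(-56104) = 2004708128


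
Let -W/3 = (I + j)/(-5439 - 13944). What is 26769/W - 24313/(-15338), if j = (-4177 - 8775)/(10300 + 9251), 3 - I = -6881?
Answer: 25933850295013729/1032064356308 ≈ 25128.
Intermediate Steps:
I = 6884 (I = 3 - 1*(-6881) = 3 + 6881 = 6884)
j = -12952/19551 ≈ -0.66247
W = 134576132/126319011 (W = -3*(6884 - 12952/19551)/(-5439 - 13944) = -134576132/(6517*(-19383)) = -134576132*(-1)/(6517*19383) = -3*(-134576132/378957033) = 134576132/126319011 ≈ 1.0654)
26769/W - 24313/(-15338) = 26769/(134576132/126319011) - 24313/(-15338) = 26769*(126319011/134576132) - 24313*(-1/15338) = 3381433605459/134576132 + 24313/15338 = 25933850295013729/1032064356308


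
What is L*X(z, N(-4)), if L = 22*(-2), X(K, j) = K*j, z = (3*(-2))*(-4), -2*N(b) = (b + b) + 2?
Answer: -3168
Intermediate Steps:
N(b) = -1 - b (N(b) = -((b + b) + 2)/2 = -(2*b + 2)/2 = -(2 + 2*b)/2 = -1 - b)
z = 24 (z = -6*(-4) = 24)
L = -44
L*X(z, N(-4)) = -1056*(-1 - 1*(-4)) = -1056*(-1 + 4) = -1056*3 = -44*72 = -3168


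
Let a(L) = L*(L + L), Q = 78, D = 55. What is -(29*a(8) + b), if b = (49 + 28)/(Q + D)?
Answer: -70539/19 ≈ -3712.6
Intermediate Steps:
b = 11/19 (b = (49 + 28)/(78 + 55) = 77/133 = 77*(1/133) = 11/19 ≈ 0.57895)
a(L) = 2*L² (a(L) = L*(2*L) = 2*L²)
-(29*a(8) + b) = -(29*(2*8²) + 11/19) = -(29*(2*64) + 11/19) = -(29*128 + 11/19) = -(3712 + 11/19) = -1*70539/19 = -70539/19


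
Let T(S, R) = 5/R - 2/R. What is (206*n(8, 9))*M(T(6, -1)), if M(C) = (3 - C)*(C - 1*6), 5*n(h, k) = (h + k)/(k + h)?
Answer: -11124/5 ≈ -2224.8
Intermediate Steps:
T(S, R) = 3/R
n(h, k) = ⅕ (n(h, k) = ((h + k)/(k + h))/5 = ((h + k)/(h + k))/5 = (⅕)*1 = ⅕)
M(C) = (-6 + C)*(3 - C) (M(C) = (3 - C)*(C - 6) = (3 - C)*(-6 + C) = (-6 + C)*(3 - C))
(206*n(8, 9))*M(T(6, -1)) = (206*(⅕))*(-18 - (3/(-1))² + 9*(3/(-1))) = 206*(-18 - (3*(-1))² + 9*(3*(-1)))/5 = 206*(-18 - 1*(-3)² + 9*(-3))/5 = 206*(-18 - 1*9 - 27)/5 = 206*(-18 - 9 - 27)/5 = (206/5)*(-54) = -11124/5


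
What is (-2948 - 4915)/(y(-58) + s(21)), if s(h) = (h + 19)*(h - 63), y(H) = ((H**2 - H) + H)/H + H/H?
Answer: 2621/579 ≈ 4.5268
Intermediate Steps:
y(H) = 1 + H (y(H) = H**2/H + 1 = H + 1 = 1 + H)
s(h) = (-63 + h)*(19 + h) (s(h) = (19 + h)*(-63 + h) = (-63 + h)*(19 + h))
(-2948 - 4915)/(y(-58) + s(21)) = (-2948 - 4915)/((1 - 58) + (-1197 + 21**2 - 44*21)) = -7863/(-57 + (-1197 + 441 - 924)) = -7863/(-57 - 1680) = -7863/(-1737) = -7863*(-1/1737) = 2621/579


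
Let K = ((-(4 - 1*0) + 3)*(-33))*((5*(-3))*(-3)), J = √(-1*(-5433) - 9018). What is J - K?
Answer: -1485 + I*√3585 ≈ -1485.0 + 59.875*I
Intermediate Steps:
J = I*√3585 (J = √(5433 - 9018) = √(-3585) = I*√3585 ≈ 59.875*I)
K = 1485 (K = ((-(4 + 0) + 3)*(-33))*(-15*(-3)) = ((-1*4 + 3)*(-33))*45 = ((-4 + 3)*(-33))*45 = -1*(-33)*45 = 33*45 = 1485)
J - K = I*√3585 - 1*1485 = I*√3585 - 1485 = -1485 + I*√3585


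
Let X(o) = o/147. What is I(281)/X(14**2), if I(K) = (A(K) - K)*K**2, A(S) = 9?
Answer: -16108044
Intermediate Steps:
X(o) = o/147 (X(o) = o*(1/147) = o/147)
I(K) = K**2*(9 - K) (I(K) = (9 - K)*K**2 = K**2*(9 - K))
I(281)/X(14**2) = (281**2*(9 - 1*281))/(((1/147)*14**2)) = (78961*(9 - 281))/(((1/147)*196)) = (78961*(-272))/(4/3) = -21477392*3/4 = -16108044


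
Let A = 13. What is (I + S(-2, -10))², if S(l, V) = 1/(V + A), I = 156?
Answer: 219961/9 ≈ 24440.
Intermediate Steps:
S(l, V) = 1/(13 + V) (S(l, V) = 1/(V + 13) = 1/(13 + V))
(I + S(-2, -10))² = (156 + 1/(13 - 10))² = (156 + 1/3)² = (156 + ⅓)² = (469/3)² = 219961/9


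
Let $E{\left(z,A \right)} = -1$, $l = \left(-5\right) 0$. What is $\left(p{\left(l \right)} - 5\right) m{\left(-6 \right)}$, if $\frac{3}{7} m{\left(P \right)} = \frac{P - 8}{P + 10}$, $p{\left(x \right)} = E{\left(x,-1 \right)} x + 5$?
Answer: $0$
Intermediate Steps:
$l = 0$
$p{\left(x \right)} = 5 - x$ ($p{\left(x \right)} = - x + 5 = 5 - x$)
$m{\left(P \right)} = \frac{7 \left(-8 + P\right)}{3 \left(10 + P\right)}$ ($m{\left(P \right)} = \frac{7 \frac{P - 8}{P + 10}}{3} = \frac{7 \frac{-8 + P}{10 + P}}{3} = \frac{7 \left(-8 + P\right)}{3 \left(10 + P\right)}$)
$\left(p{\left(l \right)} - 5\right) m{\left(-6 \right)} = \left(\left(5 - 0\right) - 5\right) \frac{7 \left(-8 - 6\right)}{3 \left(10 - 6\right)} = \left(\left(5 + 0\right) - 5\right) \frac{7}{3} \cdot \frac{1}{4} \left(-14\right) = \left(5 - 5\right) \frac{7}{3} \cdot \frac{1}{4} \left(-14\right) = 0 \left(- \frac{49}{6}\right) = 0$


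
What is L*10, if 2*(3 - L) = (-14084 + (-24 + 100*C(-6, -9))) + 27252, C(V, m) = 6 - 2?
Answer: -67690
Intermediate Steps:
C(V, m) = 4
L = -6769 (L = 3 - ((-14084 + (-24 + 100*4)) + 27252)/2 = 3 - ((-14084 + (-24 + 400)) + 27252)/2 = 3 - ((-14084 + 376) + 27252)/2 = 3 - (-13708 + 27252)/2 = 3 - 1/2*13544 = 3 - 6772 = -6769)
L*10 = -6769*10 = -67690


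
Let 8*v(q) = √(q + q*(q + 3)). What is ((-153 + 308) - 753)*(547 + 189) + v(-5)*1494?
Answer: -440128 + 747*√5/4 ≈ -4.3971e+5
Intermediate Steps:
v(q) = √(q + q*(3 + q))/8 (v(q) = √(q + q*(q + 3))/8 = √(q + q*(3 + q))/8)
((-153 + 308) - 753)*(547 + 189) + v(-5)*1494 = ((-153 + 308) - 753)*(547 + 189) + (√(-5*(4 - 5))/8)*1494 = (155 - 753)*736 + (√(-5*(-1))/8)*1494 = -598*736 + (√5/8)*1494 = -440128 + 747*√5/4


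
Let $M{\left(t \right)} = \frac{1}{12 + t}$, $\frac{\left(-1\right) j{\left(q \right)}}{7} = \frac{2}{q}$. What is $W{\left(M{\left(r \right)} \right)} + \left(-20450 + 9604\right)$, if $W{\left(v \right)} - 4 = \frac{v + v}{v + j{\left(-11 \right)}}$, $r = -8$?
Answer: $- \frac{726392}{67} \approx -10842.0$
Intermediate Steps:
$j{\left(q \right)} = - \frac{14}{q}$ ($j{\left(q \right)} = - 7 \frac{2}{q} = - \frac{14}{q}$)
$W{\left(v \right)} = 4 + \frac{2 v}{\frac{14}{11} + v}$ ($W{\left(v \right)} = 4 + \frac{v + v}{v - \frac{14}{-11}} = 4 + \frac{2 v}{v - - \frac{14}{11}} = 4 + \frac{2 v}{v + \frac{14}{11}} = 4 + \frac{2 v}{\frac{14}{11} + v}$)
$W{\left(M{\left(r \right)} \right)} + \left(-20450 + 9604\right) = \frac{2 \left(28 + \frac{33}{12 - 8}\right)}{14 + \frac{11}{12 - 8}} + \left(-20450 + 9604\right) = \frac{2 \left(28 + \frac{33}{4}\right)}{14 + \frac{11}{4}} - 10846 = 2 \frac{1}{\frac{67}{4}} \cdot \frac{145}{4} - 10846 = 2 \cdot \frac{4}{67} \cdot \frac{145}{4} - 10846 = \frac{290}{67} - 10846 = - \frac{726392}{67}$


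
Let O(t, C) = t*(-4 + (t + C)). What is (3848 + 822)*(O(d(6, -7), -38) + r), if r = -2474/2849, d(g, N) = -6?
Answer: 3820237460/2849 ≈ 1.3409e+6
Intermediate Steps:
O(t, C) = t*(-4 + C + t) (O(t, C) = t*(-4 + (C + t)) = t*(-4 + C + t))
r = -2474/2849 (r = -2474*1/2849 = -2474/2849 ≈ -0.86837)
(3848 + 822)*(O(d(6, -7), -38) + r) = (3848 + 822)*(-6*(-4 - 38 - 6) - 2474/2849) = 4670*(-6*(-48) - 2474/2849) = 4670*(288 - 2474/2849) = 4670*(818038/2849) = 3820237460/2849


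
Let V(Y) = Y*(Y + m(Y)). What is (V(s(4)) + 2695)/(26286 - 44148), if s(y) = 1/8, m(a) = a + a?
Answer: -172483/1143168 ≈ -0.15088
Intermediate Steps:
m(a) = 2*a
s(y) = ⅛
V(Y) = 3*Y² (V(Y) = Y*(Y + 2*Y) = Y*(3*Y) = 3*Y²)
(V(s(4)) + 2695)/(26286 - 44148) = (3*(⅛)² + 2695)/(26286 - 44148) = (3*(1/64) + 2695)/(-17862) = (3/64 + 2695)*(-1/17862) = (172483/64)*(-1/17862) = -172483/1143168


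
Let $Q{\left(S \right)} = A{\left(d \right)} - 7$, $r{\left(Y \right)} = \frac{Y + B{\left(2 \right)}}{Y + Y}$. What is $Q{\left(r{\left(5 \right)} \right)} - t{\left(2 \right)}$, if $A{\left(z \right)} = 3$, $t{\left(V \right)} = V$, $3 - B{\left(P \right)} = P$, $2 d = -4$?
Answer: $-6$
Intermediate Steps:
$d = -2$ ($d = \frac{1}{2} \left(-4\right) = -2$)
$B{\left(P \right)} = 3 - P$
$r{\left(Y \right)} = \frac{1 + Y}{2 Y}$ ($r{\left(Y \right)} = \frac{Y + \left(3 - 2\right)}{Y + Y} = \frac{Y + \left(3 - 2\right)}{2 Y} = \left(Y + 1\right) \frac{1}{2 Y} = \left(1 + Y\right) \frac{1}{2 Y} = \frac{1 + Y}{2 Y}$)
$Q{\left(S \right)} = -4$ ($Q{\left(S \right)} = 3 - 7 = -4$)
$Q{\left(r{\left(5 \right)} \right)} - t{\left(2 \right)} = -4 - 2 = -6$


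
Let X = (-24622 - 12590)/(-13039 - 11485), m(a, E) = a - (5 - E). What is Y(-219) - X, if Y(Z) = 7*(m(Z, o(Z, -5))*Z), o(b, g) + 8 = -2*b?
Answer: -1936166841/6131 ≈ -3.1580e+5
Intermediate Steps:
o(b, g) = -8 - 2*b
m(a, E) = -5 + E + a (m(a, E) = a + (-5 + E) = -5 + E + a)
X = 9303/6131 (X = -37212/(-24524) = -37212*(-1/24524) = 9303/6131 ≈ 1.5174)
Y(Z) = 7*Z*(-13 - Z) (Y(Z) = 7*((-5 + (-8 - 2*Z) + Z)*Z) = 7*((-13 - Z)*Z) = 7*(Z*(-13 - Z)) = 7*Z*(-13 - Z))
Y(-219) - X = -7*(-219)*(13 - 219) - 1*9303/6131 = -7*(-219)*(-206) - 9303/6131 = -315798 - 9303/6131 = -1936166841/6131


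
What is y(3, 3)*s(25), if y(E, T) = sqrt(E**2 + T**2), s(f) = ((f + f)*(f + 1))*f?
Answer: 97500*sqrt(2) ≈ 1.3789e+5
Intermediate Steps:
s(f) = 2*f**2*(1 + f) (s(f) = ((2*f)*(1 + f))*f = (2*f*(1 + f))*f = 2*f**2*(1 + f))
y(3, 3)*s(25) = sqrt(3**2 + 3**2)*(2*25**2*(1 + 25)) = sqrt(9 + 9)*(2*625*26) = sqrt(18)*32500 = (3*sqrt(2))*32500 = 97500*sqrt(2)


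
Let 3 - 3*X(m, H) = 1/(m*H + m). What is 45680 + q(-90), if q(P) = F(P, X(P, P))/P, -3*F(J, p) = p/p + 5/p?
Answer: 296364218579/6487830 ≈ 45680.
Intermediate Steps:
X(m, H) = 1 - 1/(3*(m + H*m)) (X(m, H) = 1 - 1/(3*(m*H + m)) = 1 - 1/(3*(H*m + m)) = 1 - 1/(3*(m + H*m)))
F(J, p) = -⅓ - 5/(3*p) (F(J, p) = -(p/p + 5/p)/3 = -(1 + 5/p)/3 = -⅓ - 5/(3*p))
q(P) = (1 + P)*(-5 - (-⅓ + P + P²)/(P*(1 + P)))/(3*(-⅓ + P + P²)) (q(P) = ((-5 - (-⅓ + P + P*P)/(P*(1 + P)))/(3*(((-⅓ + P + P*P)/(P*(1 + P))))))/P = ((-5 - (-⅓ + P + P²)/(P*(1 + P)))/(3*(((-⅓ + P + P²)/(P*(1 + P))))))/P = ((P*(1 + P)/(-⅓ + P + P²))*(-5 - (-⅓ + P + P²)/(P*(1 + P)))/3)/P = (P*(1 + P)*(-5 - (-⅓ + P + P²)/(P*(1 + P)))/(3*(-⅓ + P + P²)))/P = (1 + P)*(-5 - (-⅓ + P + P²)/(P*(1 + P)))/(3*(-⅓ + P + P²)))
45680 + q(-90) = 45680 + (⅓)*(1 - 18*(-90) - 18*(-90)²)/(-90*(-1 + 3*(-90) + 3*(-90)²)) = 45680 + (⅓)*(-1/90)*(1 + 1620 - 18*8100)/(-1 - 270 + 3*8100) = 45680 + (⅓)*(-1/90)*(1 + 1620 - 145800)/(-1 - 270 + 24300) = 45680 + (⅓)*(-1/90)*(-144179)/24029 = 45680 + (⅓)*(-1/90)*(1/24029)*(-144179) = 45680 + 144179/6487830 = 296364218579/6487830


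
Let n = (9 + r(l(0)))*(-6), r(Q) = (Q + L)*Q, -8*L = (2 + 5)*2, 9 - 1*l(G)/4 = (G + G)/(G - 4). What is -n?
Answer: 7452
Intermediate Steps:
l(G) = 36 - 8*G/(-4 + G) (l(G) = 36 - 4*(G + G)/(G - 4) = 36 - 4*2*G/(-4 + G) = 36 - 8*G/(-4 + G))
L = -7/4 (L = -(2 + 5)*2/8 = -7*2/8 = -1/8*14 = -7/4 ≈ -1.7500)
r(Q) = Q*(-7/4 + Q) (r(Q) = (Q - 7/4)*Q = (-7/4 + Q)*Q = Q*(-7/4 + Q))
n = -7452 (n = (9 + (4*(-36 + 7*0)/(-4 + 0))*(-7 + 4*(4*(-36 + 7*0)/(-4 + 0)))/4)*(-6) = (9 + (4*(-36 + 0)/(-4))*(-7 + 4*(4*(-36 + 0)/(-4)))/4)*(-6) = (9 + (4*(-1/4)*(-36))*(-7 + 4*(4*(-1/4)*(-36)))/4)*(-6) = (9 + (1/4)*36*(-7 + 4*36))*(-6) = (9 + (1/4)*36*(-7 + 144))*(-6) = (9 + (1/4)*36*137)*(-6) = (9 + 1233)*(-6) = 1242*(-6) = -7452)
-n = -1*(-7452) = 7452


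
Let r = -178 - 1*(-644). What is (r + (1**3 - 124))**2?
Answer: 117649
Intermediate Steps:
r = 466 (r = -178 + 644 = 466)
(r + (1**3 - 124))**2 = (466 + (1**3 - 124))**2 = (466 + (1 - 124))**2 = (466 - 123)**2 = 343**2 = 117649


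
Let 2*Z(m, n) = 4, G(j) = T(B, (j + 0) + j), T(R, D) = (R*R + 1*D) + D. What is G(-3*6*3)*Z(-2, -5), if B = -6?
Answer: -360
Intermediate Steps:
T(R, D) = R² + 2*D (T(R, D) = (R² + D) + D = (D + R²) + D = R² + 2*D)
G(j) = 36 + 4*j (G(j) = (-6)² + 2*((j + 0) + j) = 36 + 2*(j + j) = 36 + 2*(2*j) = 36 + 4*j)
Z(m, n) = 2 (Z(m, n) = (½)*4 = 2)
G(-3*6*3)*Z(-2, -5) = (36 + 4*(-3*6*3))*2 = (36 + 4*(-18*3))*2 = (36 + 4*(-54))*2 = (36 - 216)*2 = -180*2 = -360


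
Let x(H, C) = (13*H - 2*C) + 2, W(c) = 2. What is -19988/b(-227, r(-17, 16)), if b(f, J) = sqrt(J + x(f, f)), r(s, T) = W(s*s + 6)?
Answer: 19988*I*sqrt(277)/831 ≈ 400.32*I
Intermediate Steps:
x(H, C) = 2 - 2*C + 13*H (x(H, C) = (-2*C + 13*H) + 2 = 2 - 2*C + 13*H)
r(s, T) = 2
b(f, J) = sqrt(2 + J + 11*f) (b(f, J) = sqrt(J + (2 - 2*f + 13*f)) = sqrt(J + (2 + 11*f)) = sqrt(2 + J + 11*f))
-19988/b(-227, r(-17, 16)) = -19988/sqrt(2 + 2 + 11*(-227)) = -19988/sqrt(2 + 2 - 2497) = -19988*(-I*sqrt(277)/831) = -(-19988)*I*sqrt(277)/831 = 19988*I*sqrt(277)/831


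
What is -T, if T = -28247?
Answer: 28247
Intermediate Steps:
-T = -1*(-28247) = 28247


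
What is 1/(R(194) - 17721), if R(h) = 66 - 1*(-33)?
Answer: -1/17622 ≈ -5.6747e-5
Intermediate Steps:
R(h) = 99 (R(h) = 66 + 33 = 99)
1/(R(194) - 17721) = 1/(99 - 17721) = 1/(-17622) = -1/17622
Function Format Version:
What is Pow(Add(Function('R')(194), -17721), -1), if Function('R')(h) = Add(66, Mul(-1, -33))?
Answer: Rational(-1, 17622) ≈ -5.6747e-5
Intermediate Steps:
Function('R')(h) = 99 (Function('R')(h) = Add(66, 33) = 99)
Pow(Add(Function('R')(194), -17721), -1) = Pow(Add(99, -17721), -1) = Pow(-17622, -1) = Rational(-1, 17622)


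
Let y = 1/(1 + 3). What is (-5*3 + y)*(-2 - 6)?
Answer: 118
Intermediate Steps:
y = 1/4 ≈ 0.25000
(-5*3 + y)*(-2 - 6) = (-5*3 + 1/4)*(-2 - 6) = (-15 + 1/4)*(-8) = -59/4*(-8) = 118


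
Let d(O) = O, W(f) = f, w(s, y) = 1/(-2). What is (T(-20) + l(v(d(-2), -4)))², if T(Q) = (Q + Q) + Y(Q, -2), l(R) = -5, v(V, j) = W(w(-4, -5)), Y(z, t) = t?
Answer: 2209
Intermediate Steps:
w(s, y) = -½
v(V, j) = -½
T(Q) = -2 + 2*Q (T(Q) = (Q + Q) - 2 = 2*Q - 2 = -2 + 2*Q)
(T(-20) + l(v(d(-2), -4)))² = ((-2 + 2*(-20)) - 5)² = ((-2 - 40) - 5)² = (-42 - 5)² = (-47)² = 2209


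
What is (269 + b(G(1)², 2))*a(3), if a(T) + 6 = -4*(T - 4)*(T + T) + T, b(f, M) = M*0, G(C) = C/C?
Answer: 5649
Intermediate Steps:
G(C) = 1
b(f, M) = 0
a(T) = -6 + T - 8*T*(-4 + T) (a(T) = -6 + (-4*(T - 4)*(T + T) + T) = -6 + (-4*(-4 + T)*2*T + T) = -6 + (-8*T*(-4 + T) + T) = -6 + (T - 8*T*(-4 + T)) = -6 + T - 8*T*(-4 + T))
(269 + b(G(1)², 2))*a(3) = (269 + 0)*(-6 - 8*3² + 33*3) = 269*(-6 - 8*9 + 99) = 269*(-6 - 72 + 99) = 269*21 = 5649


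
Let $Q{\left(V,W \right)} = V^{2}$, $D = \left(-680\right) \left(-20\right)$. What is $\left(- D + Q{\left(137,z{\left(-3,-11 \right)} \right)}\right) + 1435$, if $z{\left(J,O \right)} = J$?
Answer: $6604$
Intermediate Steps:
$D = 13600$
$\left(- D + Q{\left(137,z{\left(-3,-11 \right)} \right)}\right) + 1435 = \left(\left(-1\right) 13600 + 137^{2}\right) + 1435 = \left(-13600 + 18769\right) + 1435 = 5169 + 1435 = 6604$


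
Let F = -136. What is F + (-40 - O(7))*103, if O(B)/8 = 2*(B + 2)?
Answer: -19088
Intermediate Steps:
O(B) = 32 + 16*B (O(B) = 8*(2*(B + 2)) = 8*(2*(2 + B)) = 8*(4 + 2*B) = 32 + 16*B)
F + (-40 - O(7))*103 = -136 + (-40 - (32 + 16*7))*103 = -136 + (-40 - (32 + 112))*103 = -136 + (-40 - 1*144)*103 = -136 + (-40 - 144)*103 = -136 - 184*103 = -136 - 18952 = -19088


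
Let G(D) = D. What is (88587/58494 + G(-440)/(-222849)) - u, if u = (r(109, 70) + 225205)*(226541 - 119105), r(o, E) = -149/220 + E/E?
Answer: -525653113767480991793/21725549010 ≈ -2.4195e+10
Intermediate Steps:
r(o, E) = 71/220 (r(o, E) = -149*1/220 + 1 = -149/220 + 1 = 71/220)
u = 1330733747889/55 (u = (71/220 + 225205)*(226541 - 119105) = (49545171/220)*107436 = 1330733747889/55 ≈ 2.4195e+10)
(88587/58494 + G(-440)/(-222849)) - u = (88587/58494 - 440/(-222849)) - 1*1330733747889/55 = (88587*(1/58494) - 440*(-1/222849)) - 1330733747889/55 = (29529/19498 + 40/20259) - 1330733747889/55 = 599007931/395009982 - 1330733747889/55 = -525653113767480991793/21725549010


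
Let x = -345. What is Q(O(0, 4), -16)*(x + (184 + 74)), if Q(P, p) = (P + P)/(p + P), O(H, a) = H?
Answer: 0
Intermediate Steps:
Q(P, p) = 2*P/(P + p) (Q(P, p) = (2*P)/(P + p) = 2*P/(P + p))
Q(O(0, 4), -16)*(x + (184 + 74)) = (2*0/(0 - 16))*(-345 + (184 + 74)) = (2*0/(-16))*(-345 + 258) = (2*0*(-1/16))*(-87) = 0*(-87) = 0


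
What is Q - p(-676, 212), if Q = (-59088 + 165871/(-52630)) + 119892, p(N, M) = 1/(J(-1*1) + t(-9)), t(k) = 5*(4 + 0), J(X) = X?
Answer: 3199945879/52630 ≈ 60801.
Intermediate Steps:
t(k) = 20 (t(k) = 5*4 = 20)
p(N, M) = 1/19 (p(N, M) = 1/(-1*1 + 20) = 1/(-1 + 20) = 1/19)
Q = 3199948649/52630 (Q = (-59088 + 165871*(-1/52630)) + 119892 = (-59088 - 165871/52630) + 119892 = -3109967311/52630 + 119892 = 3199948649/52630 ≈ 60801.)
Q - p(-676, 212) = 3199948649/52630 - 1*1/19 = 3199948649/52630 - 1/19 = 3199945879/52630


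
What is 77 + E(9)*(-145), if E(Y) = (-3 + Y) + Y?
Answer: -2098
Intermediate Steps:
E(Y) = -3 + 2*Y
77 + E(9)*(-145) = 77 + (-3 + 2*9)*(-145) = 77 + (-3 + 18)*(-145) = 77 + 15*(-145) = 77 - 2175 = -2098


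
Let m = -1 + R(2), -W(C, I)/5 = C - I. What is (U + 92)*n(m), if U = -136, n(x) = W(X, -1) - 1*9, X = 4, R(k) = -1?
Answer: 1496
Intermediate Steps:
W(C, I) = -5*C + 5*I (W(C, I) = -5*(C - I) = -5*C + 5*I)
m = -2 (m = -1 - 1 = -2)
n(x) = -34 (n(x) = (-5*4 + 5*(-1)) - 1*9 = (-20 - 5) - 9 = -25 - 9 = -34)
(U + 92)*n(m) = (-136 + 92)*(-34) = -44*(-34) = 1496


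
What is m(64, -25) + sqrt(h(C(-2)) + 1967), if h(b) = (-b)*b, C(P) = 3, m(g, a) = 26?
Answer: 26 + sqrt(1958) ≈ 70.249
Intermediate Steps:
h(b) = -b**2
m(64, -25) + sqrt(h(C(-2)) + 1967) = 26 + sqrt(-1*3**2 + 1967) = 26 + sqrt(-1*9 + 1967) = 26 + sqrt(-9 + 1967) = 26 + sqrt(1958)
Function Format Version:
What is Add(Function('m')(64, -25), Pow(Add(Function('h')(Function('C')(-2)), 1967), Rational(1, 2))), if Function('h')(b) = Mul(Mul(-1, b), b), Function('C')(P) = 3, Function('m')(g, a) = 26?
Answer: Add(26, Pow(1958, Rational(1, 2))) ≈ 70.249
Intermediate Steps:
Function('h')(b) = Mul(-1, Pow(b, 2))
Add(Function('m')(64, -25), Pow(Add(Function('h')(Function('C')(-2)), 1967), Rational(1, 2))) = Add(26, Pow(Add(Mul(-1, Pow(3, 2)), 1967), Rational(1, 2))) = Add(26, Pow(Add(Mul(-1, 9), 1967), Rational(1, 2))) = Add(26, Pow(Add(-9, 1967), Rational(1, 2))) = Add(26, Pow(1958, Rational(1, 2)))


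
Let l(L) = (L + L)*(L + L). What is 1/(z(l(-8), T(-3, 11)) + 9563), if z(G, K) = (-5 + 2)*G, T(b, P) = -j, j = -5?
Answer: 1/8795 ≈ 0.00011370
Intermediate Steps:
l(L) = 4*L² (l(L) = (2*L)*(2*L) = 4*L²)
T(b, P) = 5 (T(b, P) = -1*(-5) = 5)
z(G, K) = -3*G
1/(z(l(-8), T(-3, 11)) + 9563) = 1/(-12*(-8)² + 9563) = 1/(-12*64 + 9563) = 1/(-3*256 + 9563) = 1/(-768 + 9563) = 1/8795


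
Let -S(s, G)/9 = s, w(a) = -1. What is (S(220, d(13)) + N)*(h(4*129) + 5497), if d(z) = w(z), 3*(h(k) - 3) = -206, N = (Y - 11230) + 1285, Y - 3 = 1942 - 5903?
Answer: -258797602/3 ≈ -8.6266e+7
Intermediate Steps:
Y = -3958 (Y = 3 + (1942 - 5903) = 3 - 3961 = -3958)
N = -13903 (N = (-3958 - 11230) + 1285 = -15188 + 1285 = -13903)
h(k) = -197/3 (h(k) = 3 + (⅓)*(-206) = 3 - 206/3 = -197/3)
d(z) = -1
S(s, G) = -9*s
(S(220, d(13)) + N)*(h(4*129) + 5497) = (-9*220 - 13903)*(-197/3 + 5497) = (-1980 - 13903)*(16294/3) = -15883*16294/3 = -258797602/3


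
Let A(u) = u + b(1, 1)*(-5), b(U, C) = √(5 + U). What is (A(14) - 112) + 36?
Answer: -62 - 5*√6 ≈ -74.247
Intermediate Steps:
A(u) = u - 5*√6 (A(u) = u + √(5 + 1)*(-5) = u + √6*(-5) = u - 5*√6)
(A(14) - 112) + 36 = ((14 - 5*√6) - 112) + 36 = (-98 - 5*√6) + 36 = -62 - 5*√6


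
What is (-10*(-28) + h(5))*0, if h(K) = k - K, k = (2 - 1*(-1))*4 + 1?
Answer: 0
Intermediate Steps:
k = 13 (k = (2 + 1)*4 + 1 = 3*4 + 1 = 12 + 1 = 13)
h(K) = 13 - K
(-10*(-28) + h(5))*0 = (-10*(-28) + (13 - 1*5))*0 = (280 + (13 - 5))*0 = (280 + 8)*0 = 288*0 = 0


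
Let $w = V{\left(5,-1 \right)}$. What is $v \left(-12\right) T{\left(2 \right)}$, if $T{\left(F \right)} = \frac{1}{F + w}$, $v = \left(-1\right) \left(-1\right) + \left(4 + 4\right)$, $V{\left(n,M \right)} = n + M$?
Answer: $-18$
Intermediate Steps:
$V{\left(n,M \right)} = M + n$
$w = 4$ ($w = -1 + 5 = 4$)
$v = 9$ ($v = 1 + 8 = 9$)
$T{\left(F \right)} = \frac{1}{4 + F}$ ($T{\left(F \right)} = \frac{1}{F + 4} = \frac{1}{4 + F}$)
$v \left(-12\right) T{\left(2 \right)} = \frac{9 \left(-12\right)}{4 + 2} = - \frac{108}{6} = \left(-108\right) \frac{1}{6} = -18$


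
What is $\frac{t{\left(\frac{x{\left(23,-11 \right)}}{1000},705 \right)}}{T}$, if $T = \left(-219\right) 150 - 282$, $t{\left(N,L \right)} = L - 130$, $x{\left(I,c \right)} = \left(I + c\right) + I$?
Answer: $- \frac{575}{33132} \approx -0.017355$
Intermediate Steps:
$x{\left(I,c \right)} = c + 2 I$
$t{\left(N,L \right)} = -130 + L$
$T = -33132$ ($T = -32850 - 282 = -33132$)
$\frac{t{\left(\frac{x{\left(23,-11 \right)}}{1000},705 \right)}}{T} = \frac{-130 + 705}{-33132} = 575 \left(- \frac{1}{33132}\right) = - \frac{575}{33132}$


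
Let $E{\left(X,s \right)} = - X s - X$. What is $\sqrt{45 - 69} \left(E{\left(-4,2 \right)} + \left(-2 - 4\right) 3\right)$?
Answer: $- 12 i \sqrt{6} \approx - 29.394 i$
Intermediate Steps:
$E{\left(X,s \right)} = - X - X s$ ($E{\left(X,s \right)} = - X s - X = - X - X s$)
$\sqrt{45 - 69} \left(E{\left(-4,2 \right)} + \left(-2 - 4\right) 3\right) = \sqrt{45 - 69} \left(\left(-1\right) \left(-4\right) \left(1 + 2\right) + \left(-2 - 4\right) 3\right) = \sqrt{-24} \left(\left(-1\right) \left(-4\right) 3 - 18\right) = 2 i \sqrt{6} \left(12 - 18\right) = 2 i \sqrt{6} \left(-6\right) = - 12 i \sqrt{6}$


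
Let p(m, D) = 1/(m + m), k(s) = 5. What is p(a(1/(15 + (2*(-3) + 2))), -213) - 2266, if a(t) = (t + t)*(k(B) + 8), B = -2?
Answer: -117821/52 ≈ -2265.8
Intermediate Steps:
a(t) = 26*t (a(t) = (t + t)*(5 + 8) = (2*t)*13 = 26*t)
p(m, D) = 1/(2*m)
p(a(1/(15 + (2*(-3) + 2))), -213) - 2266 = 1/(2*((26/(15 + (2*(-3) + 2))))) - 2266 = 1/(2*((26/(15 + (-6 + 2))))) - 2266 = 1/(2*((26/(15 - 4)))) - 2266 = 1/(2*((26/11))) - 2266 = 1/(2*((26*(1/11)))) - 2266 = 1/(2*(26/11)) - 2266 = (1/2)*(11/26) - 2266 = 11/52 - 2266 = -117821/52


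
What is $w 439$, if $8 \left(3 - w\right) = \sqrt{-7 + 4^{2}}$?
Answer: $\frac{9219}{8} \approx 1152.4$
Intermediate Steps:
$w = \frac{21}{8}$ ($w = 3 - \frac{\sqrt{-7 + 4^{2}}}{8} = 3 - \frac{\sqrt{-7 + 16}}{8} = 3 - \frac{\sqrt{9}}{8} = 3 - \frac{3}{8} = \frac{21}{8} \approx 2.625$)
$w 439 = \frac{21}{8} \cdot 439 = \frac{9219}{8}$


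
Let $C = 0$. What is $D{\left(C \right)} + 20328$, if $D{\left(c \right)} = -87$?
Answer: $20241$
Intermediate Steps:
$D{\left(C \right)} + 20328 = -87 + 20328 = 20241$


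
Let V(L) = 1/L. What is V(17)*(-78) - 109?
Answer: -1931/17 ≈ -113.59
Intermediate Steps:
V(17)*(-78) - 109 = -78/17 - 109 = -1931/17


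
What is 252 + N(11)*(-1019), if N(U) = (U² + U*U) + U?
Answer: -257555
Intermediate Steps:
N(U) = U + 2*U² (N(U) = (U² + U²) + U = 2*U² + U = U + 2*U²)
252 + N(11)*(-1019) = 252 + (11*(1 + 2*11))*(-1019) = 252 + (11*(1 + 22))*(-1019) = 252 + (11*23)*(-1019) = 252 + 253*(-1019) = 252 - 257807 = -257555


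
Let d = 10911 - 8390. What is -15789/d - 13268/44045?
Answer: -728875133/111037445 ≈ -6.5642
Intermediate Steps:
d = 2521
-15789/d - 13268/44045 = -15789/2521 - 13268/44045 = -728875133/111037445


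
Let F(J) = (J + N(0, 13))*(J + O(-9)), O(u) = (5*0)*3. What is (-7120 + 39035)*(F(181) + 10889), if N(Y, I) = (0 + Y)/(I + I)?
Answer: 1393089750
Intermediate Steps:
N(Y, I) = Y/(2*I) (N(Y, I) = Y/((2*I)) = Y*(1/(2*I)) = Y/(2*I))
O(u) = 0 (O(u) = 0*3 = 0)
F(J) = J² (F(J) = (J + (½)*0/13)*(J + 0) = (J + (½)*0*(1/13))*J = (J + 0)*J = J*J = J²)
(-7120 + 39035)*(F(181) + 10889) = (-7120 + 39035)*(181² + 10889) = 31915*(32761 + 10889) = 31915*43650 = 1393089750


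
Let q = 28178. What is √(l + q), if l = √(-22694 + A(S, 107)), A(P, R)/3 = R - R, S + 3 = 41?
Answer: √(28178 + I*√22694) ≈ 167.86 + 0.4487*I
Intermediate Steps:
S = 38 (S = -3 + 41 = 38)
A(P, R) = 0 (A(P, R) = 3*(R - R) = 3*0 = 0)
l = I*√22694 (l = √(-22694 + 0) = √(-22694) = I*√22694 ≈ 150.65*I)
√(l + q) = √(I*√22694 + 28178) = √(28178 + I*√22694)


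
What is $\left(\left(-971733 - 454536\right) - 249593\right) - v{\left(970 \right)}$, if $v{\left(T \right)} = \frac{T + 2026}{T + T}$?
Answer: $- \frac{812793819}{485} \approx -1.6759 \cdot 10^{6}$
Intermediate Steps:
$v{\left(T \right)} = \frac{2026 + T}{2 T}$
$\left(\left(-971733 - 454536\right) - 249593\right) - v{\left(970 \right)} = \left(\left(-971733 - 454536\right) - 249593\right) - \frac{2026 + 970}{2 \cdot 970} = \left(-1426269 - 249593\right) - \frac{1}{2} \cdot \frac{1}{970} \cdot 2996 = -1675862 - \frac{749}{485} = - \frac{812793819}{485}$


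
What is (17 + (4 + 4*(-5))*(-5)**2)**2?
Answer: 146689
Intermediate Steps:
(17 + (4 + 4*(-5))*(-5)**2)**2 = (17 + (4 - 20)*25)**2 = (17 - 16*25)**2 = (17 - 400)**2 = (-383)**2 = 146689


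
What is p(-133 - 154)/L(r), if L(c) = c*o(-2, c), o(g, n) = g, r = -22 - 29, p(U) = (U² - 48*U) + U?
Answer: 47929/51 ≈ 939.78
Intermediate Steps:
p(U) = U² - 47*U
r = -51
L(c) = -2*c (L(c) = c*(-2) = -2*c)
p(-133 - 154)/L(r) = ((-133 - 154)*(-47 + (-133 - 154)))/((-2*(-51))) = -287*(-47 - 287)/102 = -287*(-334)*(1/102) = 95858*(1/102) = 47929/51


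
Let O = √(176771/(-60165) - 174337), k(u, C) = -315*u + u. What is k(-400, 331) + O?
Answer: 125600 + 2*I*√357755359610/2865 ≈ 1.256e+5 + 417.54*I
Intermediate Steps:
k(u, C) = -314*u
O = 2*I*√357755359610/2865 (O = √(176771*(-1/60165) - 174337) = √(-25253/8595 - 174337) = √(-1498451768/8595) = 2*I*√357755359610/2865 ≈ 417.54*I)
k(-400, 331) + O = -314*(-400) + 2*I*√357755359610/2865 = 125600 + 2*I*√357755359610/2865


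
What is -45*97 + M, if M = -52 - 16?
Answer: -4433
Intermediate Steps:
M = -68
-45*97 + M = -45*97 - 68 = -4365 - 68 = -4433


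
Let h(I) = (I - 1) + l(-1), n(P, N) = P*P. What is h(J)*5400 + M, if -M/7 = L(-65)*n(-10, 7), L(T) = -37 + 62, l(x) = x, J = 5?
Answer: -1300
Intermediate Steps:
n(P, N) = P²
h(I) = -2 + I (h(I) = (I - 1) - 1 = (-1 + I) - 1 = -2 + I)
L(T) = 25
M = -17500 (M = -175*(-10)² = -175*100 = -7*2500 = -17500)
h(J)*5400 + M = (-2 + 5)*5400 - 17500 = 3*5400 - 17500 = 16200 - 17500 = -1300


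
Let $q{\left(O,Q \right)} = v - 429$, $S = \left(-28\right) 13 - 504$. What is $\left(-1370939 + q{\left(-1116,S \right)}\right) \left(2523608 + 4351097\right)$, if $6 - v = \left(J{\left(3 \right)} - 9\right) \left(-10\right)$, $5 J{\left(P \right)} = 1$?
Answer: $-9428314172250$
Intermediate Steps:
$J{\left(P \right)} = \frac{1}{5}$ ($J{\left(P \right)} = \frac{1}{5} \cdot 1 = \frac{1}{5}$)
$v = -82$ ($v = 6 - \left(\frac{1}{5} - 9\right) \left(-10\right) = 6 - \left(- \frac{44}{5}\right) \left(-10\right) = 6 - 88 = -82$)
$S = -868$ ($S = -364 - 504 = -868$)
$q{\left(O,Q \right)} = -511$ ($q{\left(O,Q \right)} = -82 - 429 = -511$)
$\left(-1370939 + q{\left(-1116,S \right)}\right) \left(2523608 + 4351097\right) = \left(-1370939 - 511\right) \left(2523608 + 4351097\right) = \left(-1371450\right) 6874705 = -9428314172250$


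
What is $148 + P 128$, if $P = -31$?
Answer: $-3820$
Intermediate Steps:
$148 + P 128 = 148 - 3968 = -3820$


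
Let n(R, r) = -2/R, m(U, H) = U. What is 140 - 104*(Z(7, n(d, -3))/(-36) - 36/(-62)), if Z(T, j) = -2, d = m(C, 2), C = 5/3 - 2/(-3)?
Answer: 20600/279 ≈ 73.835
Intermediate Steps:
C = 7/3 (C = 5*(1/3) - 2*(-1/3) = 5/3 + 2/3 = 7/3 ≈ 2.3333)
d = 7/3 ≈ 2.3333
140 - 104*(Z(7, n(d, -3))/(-36) - 36/(-62)) = 140 - 104*(-2/(-36) - 36/(-62)) = 140 - 104*(-2*(-1/36) - 36*(-1/62)) = 140 - 104*(1/18 + 18/31) = 140 - 104*355/558 = 140 - 18460/279 = 20600/279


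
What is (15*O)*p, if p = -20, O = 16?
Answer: -4800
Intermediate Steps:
(15*O)*p = (15*16)*(-20) = 240*(-20) = -4800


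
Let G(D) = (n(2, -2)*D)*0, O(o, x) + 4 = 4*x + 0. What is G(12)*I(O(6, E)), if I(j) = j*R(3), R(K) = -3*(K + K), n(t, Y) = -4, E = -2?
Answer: 0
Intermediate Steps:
R(K) = -6*K
O(o, x) = -4 + 4*x (O(o, x) = -4 + (4*x + 0) = -4 + 4*x)
I(j) = -18*j (I(j) = j*(-6*3) = j*(-18) = -18*j)
G(D) = 0 (G(D) = -4*D*0 = 0)
G(12)*I(O(6, E)) = 0*(-18*(-4 + 4*(-2))) = 0*(-18*(-4 - 8)) = 0*(-18*(-12)) = 0*216 = 0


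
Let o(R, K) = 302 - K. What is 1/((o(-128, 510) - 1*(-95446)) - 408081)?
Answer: -1/312843 ≈ -3.1965e-6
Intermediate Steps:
1/((o(-128, 510) - 1*(-95446)) - 408081) = 1/(((302 - 1*510) - 1*(-95446)) - 408081) = 1/(((302 - 510) + 95446) - 408081) = 1/((-208 + 95446) - 408081) = 1/(95238 - 408081) = 1/(-312843) = -1/312843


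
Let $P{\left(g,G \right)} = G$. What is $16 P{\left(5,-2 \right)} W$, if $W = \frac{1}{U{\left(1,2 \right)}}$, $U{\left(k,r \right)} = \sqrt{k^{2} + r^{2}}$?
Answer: $- \frac{32 \sqrt{5}}{5} \approx -14.311$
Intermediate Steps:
$W = \frac{\sqrt{5}}{5}$ ($W = \frac{1}{\sqrt{1^{2} + 2^{2}}} = \frac{1}{\sqrt{1 + 4}} = \frac{1}{\sqrt{5}} = \frac{\sqrt{5}}{5} \approx 0.44721$)
$16 P{\left(5,-2 \right)} W = 16 \left(-2\right) \frac{\sqrt{5}}{5} = - 32 \frac{\sqrt{5}}{5} = - \frac{32 \sqrt{5}}{5}$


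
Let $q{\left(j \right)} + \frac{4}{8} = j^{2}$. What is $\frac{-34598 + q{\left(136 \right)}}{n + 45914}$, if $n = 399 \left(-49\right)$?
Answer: $- \frac{32205}{52726} \approx -0.6108$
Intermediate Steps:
$q{\left(j \right)} = - \frac{1}{2} + j^{2}$
$n = -19551$
$\frac{-34598 + q{\left(136 \right)}}{n + 45914} = \frac{-34598 - \left(\frac{1}{2} - 136^{2}\right)}{-19551 + 45914} = \frac{-34598 + \left(- \frac{1}{2} + 18496\right)}{26363} = \left(-34598 + \frac{36991}{2}\right) \frac{1}{26363} = \left(- \frac{32205}{2}\right) \frac{1}{26363} = - \frac{32205}{52726}$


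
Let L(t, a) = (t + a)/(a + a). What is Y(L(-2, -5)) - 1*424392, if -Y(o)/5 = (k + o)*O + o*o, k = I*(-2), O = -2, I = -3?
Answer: -8486549/20 ≈ -4.2433e+5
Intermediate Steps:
k = 6 (k = -3*(-2) = 6)
L(t, a) = (a + t)/(2*a) (L(t, a) = (a + t)/((2*a)) = (a + t)*(1/(2*a)) = (a + t)/(2*a))
Y(o) = 60 - 5*o**2 + 10*o (Y(o) = -5*((6 + o)*(-2) + o*o) = -5*((-12 - 2*o) + o**2) = -5*(-12 + o**2 - 2*o) = 60 - 5*o**2 + 10*o)
Y(L(-2, -5)) - 1*424392 = (60 - 5*(-5 - 2)**2/100 + 10*((1/2)*(-5 - 2)/(-5))) - 1*424392 = (60 - 5*((1/2)*(-1/5)*(-7))**2 + 10*((1/2)*(-1/5)*(-7))) - 424392 = (60 - 5*(7/10)**2 + 10*(7/10)) - 424392 = (60 - 5*49/100 + 7) - 424392 = (60 - 49/20 + 7) - 424392 = 1291/20 - 424392 = -8486549/20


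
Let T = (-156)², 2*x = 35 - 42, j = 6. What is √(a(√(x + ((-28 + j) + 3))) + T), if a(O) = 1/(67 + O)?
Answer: √2*√((1630513 + 36504*I*√10)/(134 + 3*I*√10)) ≈ 156.0 - 3.3699e-6*I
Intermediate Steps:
x = -7/2 (x = (35 - 42)/2 = (½)*(-7) = -7/2 ≈ -3.5000)
T = 24336
√(a(√(x + ((-28 + j) + 3))) + T) = √(1/(67 + √(-7/2 + ((-28 + 6) + 3))) + 24336) = √(1/(67 + √(-7/2 + (-22 + 3))) + 24336) = √(1/(67 + √(-7/2 - 19)) + 24336) = √(1/(67 + √(-45/2)) + 24336) = √(1/(67 + 3*I*√10/2) + 24336) = √(24336 + 1/(67 + 3*I*√10/2))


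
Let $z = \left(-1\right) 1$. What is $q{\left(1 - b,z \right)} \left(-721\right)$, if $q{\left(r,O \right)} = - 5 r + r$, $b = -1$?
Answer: $5768$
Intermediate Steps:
$z = -1$
$q{\left(r,O \right)} = - 4 r$
$q{\left(1 - b,z \right)} \left(-721\right) = - 4 \left(1 - -1\right) \left(-721\right) = - 4 \left(1 + 1\right) \left(-721\right) = \left(-4\right) 2 \left(-721\right) = \left(-8\right) \left(-721\right) = 5768$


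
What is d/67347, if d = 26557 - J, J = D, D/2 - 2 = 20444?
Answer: -14335/67347 ≈ -0.21285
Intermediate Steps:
D = 40892 (D = 4 + 2*20444 = 4 + 40888 = 40892)
J = 40892
d = -14335 (d = 26557 - 1*40892 = 26557 - 40892 = -14335)
d/67347 = -14335/67347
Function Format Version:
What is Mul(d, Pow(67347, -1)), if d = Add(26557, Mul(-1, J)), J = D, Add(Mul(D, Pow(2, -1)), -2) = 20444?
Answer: Rational(-14335, 67347) ≈ -0.21285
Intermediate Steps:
D = 40892 (D = Add(4, Mul(2, 20444)) = Add(4, 40888) = 40892)
J = 40892
d = -14335 (d = Add(26557, Mul(-1, 40892)) = Add(26557, -40892) = -14335)
Mul(d, Pow(67347, -1)) = Mul(-14335, Pow(67347, -1)) = Mul(-14335, Rational(1, 67347)) = Rational(-14335, 67347)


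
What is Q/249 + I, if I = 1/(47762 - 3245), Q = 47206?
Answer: 233496639/1231637 ≈ 189.58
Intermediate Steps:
I = 1/44517 ≈ 2.2463e-5
Q/249 + I = 47206/249 + 1/44517 = 233496639/1231637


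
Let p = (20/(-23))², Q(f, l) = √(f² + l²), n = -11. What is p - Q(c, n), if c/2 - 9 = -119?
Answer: 400/529 - 11*√401 ≈ -219.52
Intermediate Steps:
c = -220 (c = 18 + 2*(-119) = 18 - 238 = -220)
p = 400/529 (p = (20*(-1/23))² = (-20/23)² = 400/529 ≈ 0.75614)
p - Q(c, n) = 400/529 - √((-220)² + (-11)²) = 400/529 - √(48400 + 121) = 400/529 - √48521 = 400/529 - 11*√401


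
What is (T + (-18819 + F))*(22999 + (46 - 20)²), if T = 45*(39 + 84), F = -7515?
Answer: -492416325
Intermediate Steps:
T = 5535 (T = 45*123 = 5535)
(T + (-18819 + F))*(22999 + (46 - 20)²) = (5535 + (-18819 - 7515))*(22999 + (46 - 20)²) = (5535 - 26334)*(22999 + 26²) = -20799*(22999 + 676) = -20799*23675 = -492416325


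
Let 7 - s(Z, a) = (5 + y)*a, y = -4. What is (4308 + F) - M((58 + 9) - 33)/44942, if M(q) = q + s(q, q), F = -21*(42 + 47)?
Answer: 109613531/44942 ≈ 2439.0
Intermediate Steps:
s(Z, a) = 7 - a (s(Z, a) = 7 - (5 - 4)*a = 7 - a)
F = -1869 (F = -21*89 = -1869)
M(q) = 7 (M(q) = q + (7 - q) = 7)
(4308 + F) - M((58 + 9) - 33)/44942 = (4308 - 1869) - 7/44942 = 2439 - 7/44942 = 109613531/44942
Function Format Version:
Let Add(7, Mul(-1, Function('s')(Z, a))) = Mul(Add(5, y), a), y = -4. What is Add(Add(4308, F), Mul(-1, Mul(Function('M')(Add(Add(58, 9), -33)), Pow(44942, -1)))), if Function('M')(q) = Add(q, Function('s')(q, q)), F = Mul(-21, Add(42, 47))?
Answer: Rational(109613531, 44942) ≈ 2439.0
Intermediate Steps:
Function('s')(Z, a) = Add(7, Mul(-1, a)) (Function('s')(Z, a) = Add(7, Mul(-1, Mul(Add(5, -4), a))) = Add(7, Mul(-1, Mul(1, a))) = Add(7, Mul(-1, a)))
F = -1869 (F = Mul(-21, 89) = -1869)
Function('M')(q) = 7 (Function('M')(q) = Add(q, Add(7, Mul(-1, q))) = 7)
Add(Add(4308, F), Mul(-1, Mul(Function('M')(Add(Add(58, 9), -33)), Pow(44942, -1)))) = Add(Add(4308, -1869), Mul(-1, Mul(7, Pow(44942, -1)))) = Add(2439, Mul(-1, Mul(7, Rational(1, 44942)))) = Add(2439, Mul(-1, Rational(7, 44942))) = Add(2439, Rational(-7, 44942)) = Rational(109613531, 44942)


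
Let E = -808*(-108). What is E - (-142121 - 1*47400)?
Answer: 276785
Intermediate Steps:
E = 87264
E - (-142121 - 1*47400) = 87264 - (-142121 - 1*47400) = 87264 - (-142121 - 47400) = 87264 - 1*(-189521) = 87264 + 189521 = 276785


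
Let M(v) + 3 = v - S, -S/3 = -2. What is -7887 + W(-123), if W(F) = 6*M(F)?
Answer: -8679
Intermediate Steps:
S = 6 (S = -3*(-2) = 6)
M(v) = -9 + v (M(v) = -3 + (v - 1*6) = -3 + (v - 6) = -3 + (-6 + v) = -9 + v)
W(F) = -54 + 6*F (W(F) = 6*(-9 + F) = -54 + 6*F)
-7887 + W(-123) = -7887 + (-54 + 6*(-123)) = -7887 + (-54 - 738) = -7887 - 792 = -8679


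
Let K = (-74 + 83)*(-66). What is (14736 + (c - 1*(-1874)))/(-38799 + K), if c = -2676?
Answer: -13934/39393 ≈ -0.35372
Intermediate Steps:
K = -594 (K = 9*(-66) = -594)
(14736 + (c - 1*(-1874)))/(-38799 + K) = (14736 + (-2676 - 1*(-1874)))/(-38799 - 594) = (14736 + (-2676 + 1874))/(-39393) = (14736 - 802)*(-1/39393) = 13934*(-1/39393) = -13934/39393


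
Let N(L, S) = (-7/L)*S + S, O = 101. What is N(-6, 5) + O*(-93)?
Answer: -56293/6 ≈ -9382.2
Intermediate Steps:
N(L, S) = S - 7*S/L (N(L, S) = -7*S/L + S = S - 7*S/L)
N(-6, 5) + O*(-93) = 5*(-7 - 6)/(-6) + 101*(-93) = 5*(-1/6)*(-13) - 9393 = 65/6 - 9393 = -56293/6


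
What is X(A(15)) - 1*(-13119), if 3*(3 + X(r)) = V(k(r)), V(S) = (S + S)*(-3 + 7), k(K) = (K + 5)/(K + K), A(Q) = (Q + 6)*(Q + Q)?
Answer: 2479178/189 ≈ 13117.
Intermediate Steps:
A(Q) = 2*Q*(6 + Q) (A(Q) = (6 + Q)*(2*Q) = 2*Q*(6 + Q))
k(K) = (5 + K)/(2*K) (k(K) = (5 + K)/((2*K)) = (5 + K)*(1/(2*K)) = (5 + K)/(2*K))
V(S) = 8*S (V(S) = (2*S)*4 = 8*S)
X(r) = -3 + 4*(5 + r)/(3*r) (X(r) = -3 + (8*((5 + r)/(2*r)))/3 = -3 + (4*(5 + r)/r)/3 = -3 + 4*(5 + r)/(3*r))
X(A(15)) - 1*(-13119) = 5*(4 - 2*15*(6 + 15))/(3*((2*15*(6 + 15)))) - 1*(-13119) = 5*(4 - 2*15*21)/(3*((2*15*21))) + 13119 = (5/3)*(4 - 1*630)/630 + 13119 = (5/3)*(1/630)*(4 - 630) + 13119 = (5/3)*(1/630)*(-626) + 13119 = -313/189 + 13119 = 2479178/189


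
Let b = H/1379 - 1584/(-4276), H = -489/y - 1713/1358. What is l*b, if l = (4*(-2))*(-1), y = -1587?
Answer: 1566259361204/529501771841 ≈ 2.9580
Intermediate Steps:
H = -684823/718382 (H = -489/(-1587) - 1713/1358 = -489*(-1/1587) - 1713*1/1358 = 163/529 - 1713/1358 = -684823/718382 ≈ -0.95329)
b = 391564840301/1059003543682 (b = -684823/718382/1379 - 1584/(-4276) = -684823/718382*1/1379 - 1584*(-1/4276) = -684823/990648778 + 396/1069 = 391564840301/1059003543682 ≈ 0.36975)
l = 8 (l = -8*(-1) = 8)
l*b = 8*(391564840301/1059003543682) = 1566259361204/529501771841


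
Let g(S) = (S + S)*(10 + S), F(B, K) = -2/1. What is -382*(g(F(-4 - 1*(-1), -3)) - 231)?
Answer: 100466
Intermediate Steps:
F(B, K) = -2 (F(B, K) = -2*1 = -2)
g(S) = 2*S*(10 + S) (g(S) = (2*S)*(10 + S) = 2*S*(10 + S))
-382*(g(F(-4 - 1*(-1), -3)) - 231) = -382*(2*(-2)*(10 - 2) - 231) = -382*(2*(-2)*8 - 231) = -382*(-32 - 231) = -382*(-263) = 100466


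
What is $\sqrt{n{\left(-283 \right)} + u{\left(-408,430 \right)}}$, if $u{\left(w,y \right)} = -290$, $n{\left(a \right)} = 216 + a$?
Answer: $i \sqrt{357} \approx 18.894 i$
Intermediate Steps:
$\sqrt{n{\left(-283 \right)} + u{\left(-408,430 \right)}} = \sqrt{\left(216 - 283\right) - 290} = \sqrt{-67 - 290} = \sqrt{-357} = i \sqrt{357}$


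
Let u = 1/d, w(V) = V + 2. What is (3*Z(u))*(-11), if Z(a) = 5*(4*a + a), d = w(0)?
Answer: -825/2 ≈ -412.50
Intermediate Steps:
w(V) = 2 + V
d = 2 (d = 2 + 0 = 2)
u = 1/2 ≈ 0.50000
Z(a) = 25*a (Z(a) = 5*(5*a) = 25*a)
(3*Z(u))*(-11) = (3*(25*(1/2)))*(-11) = (3*(25/2))*(-11) = (75/2)*(-11) = -825/2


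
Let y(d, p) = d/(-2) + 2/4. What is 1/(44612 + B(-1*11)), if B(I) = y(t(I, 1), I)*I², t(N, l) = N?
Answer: 1/45338 ≈ 2.2057e-5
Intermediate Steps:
y(d, p) = ½ - d/2 (y(d, p) = d*(-½) + 2*(¼) = -d/2 + ½ = ½ - d/2)
B(I) = I²*(½ - I/2) (B(I) = (½ - I/2)*I² = I²*(½ - I/2))
1/(44612 + B(-1*11)) = 1/(44612 + (-1*11)²*(1 - (-1)*11)/2) = 1/(44612 + (½)*(-11)²*(1 - 1*(-11))) = 1/(44612 + (½)*121*(1 + 11)) = 1/(44612 + (½)*121*12) = 1/(44612 + 726) = 1/45338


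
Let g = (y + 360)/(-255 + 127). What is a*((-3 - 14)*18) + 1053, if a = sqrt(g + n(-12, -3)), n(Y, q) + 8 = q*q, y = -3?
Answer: 1053 - 153*I*sqrt(458)/8 ≈ 1053.0 - 409.29*I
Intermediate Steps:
n(Y, q) = -8 + q**2 (n(Y, q) = -8 + q*q = -8 + q**2)
g = -357/128 (g = (-3 + 360)/(-255 + 127) = 357/(-128) = 357*(-1/128) = -357/128 ≈ -2.7891)
a = I*sqrt(458)/16 (a = sqrt(-357/128 + (-8 + (-3)**2)) = sqrt(-357/128 + (-8 + 9)) = sqrt(-357/128 + 1) = sqrt(-229/128) = I*sqrt(458)/16 ≈ 1.3376*I)
a*((-3 - 14)*18) + 1053 = (I*sqrt(458)/16)*((-3 - 14)*18) + 1053 = (I*sqrt(458)/16)*(-17*18) + 1053 = (I*sqrt(458)/16)*(-306) + 1053 = -153*I*sqrt(458)/8 + 1053 = 1053 - 153*I*sqrt(458)/8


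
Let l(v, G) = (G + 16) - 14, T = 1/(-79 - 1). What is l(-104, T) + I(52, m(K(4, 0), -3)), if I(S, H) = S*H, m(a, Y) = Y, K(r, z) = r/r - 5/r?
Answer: -12321/80 ≈ -154.01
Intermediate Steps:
K(r, z) = 1 - 5/r
T = -1/80 (T = 1/(-80) = -1/80 ≈ -0.012500)
I(S, H) = H*S
l(v, G) = 2 + G (l(v, G) = (16 + G) - 14 = 2 + G)
l(-104, T) + I(52, m(K(4, 0), -3)) = (2 - 1/80) - 3*52 = 159/80 - 156 = -12321/80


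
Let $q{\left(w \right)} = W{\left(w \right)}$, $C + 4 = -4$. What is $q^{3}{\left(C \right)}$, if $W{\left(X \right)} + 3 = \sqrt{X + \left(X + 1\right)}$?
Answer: $108 + 12 i \sqrt{15} \approx 108.0 + 46.476 i$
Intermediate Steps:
$W{\left(X \right)} = -3 + \sqrt{1 + 2 X}$ ($W{\left(X \right)} = -3 + \sqrt{X + \left(X + 1\right)} = -3 + \sqrt{X + \left(1 + X\right)} = -3 + \sqrt{1 + 2 X}$)
$C = -8$ ($C = -4 - 4 = -8$)
$q{\left(w \right)} = -3 + \sqrt{1 + 2 w}$
$q^{3}{\left(C \right)} = \left(-3 + \sqrt{1 + 2 \left(-8\right)}\right)^{3} = \left(-3 + \sqrt{1 - 16}\right)^{3} = \left(-3 + \sqrt{-15}\right)^{3} = \left(-3 + i \sqrt{15}\right)^{3}$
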